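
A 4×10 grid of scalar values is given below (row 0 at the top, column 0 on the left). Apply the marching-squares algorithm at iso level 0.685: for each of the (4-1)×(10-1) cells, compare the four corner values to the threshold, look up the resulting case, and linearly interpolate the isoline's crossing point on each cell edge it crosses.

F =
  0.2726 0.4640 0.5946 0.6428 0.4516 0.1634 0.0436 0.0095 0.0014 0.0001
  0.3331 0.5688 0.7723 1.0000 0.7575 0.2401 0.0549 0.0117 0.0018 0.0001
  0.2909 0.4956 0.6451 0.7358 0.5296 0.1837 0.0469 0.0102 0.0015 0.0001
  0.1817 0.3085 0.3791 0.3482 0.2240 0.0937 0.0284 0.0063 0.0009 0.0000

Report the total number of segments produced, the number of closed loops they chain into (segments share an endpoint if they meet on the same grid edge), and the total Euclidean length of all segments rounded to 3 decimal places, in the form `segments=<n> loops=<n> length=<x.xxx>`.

cell (0,1): code 0100 → (0.509,2.000)–(1.000,1.571)
cell (0,2): code 1100 → (0.118,3.000)–(0.509,2.000)
cell (0,3): code 1100 → (0.763,4.000)–(0.118,3.000)
cell (0,4): code 1000 → (1.000,4.140)–(0.763,4.000)
cell (1,1): code 0010 → (1.000,1.571)–(1.686,2.000)
cell (1,2): code 0111 → (1.686,2.000)–(2.000,2.440)
cell (1,3): code 1011 → (2.000,3.246)–(1.318,4.000)
cell (1,4): code 0001 → (1.318,4.000)–(1.000,4.140)
cell (2,2): code 0010 → (2.000,2.440)–(2.131,3.000)
cell (2,3): code 0001 → (2.131,3.000)–(2.000,3.246)
total: 10 segments, chained into 1 closed loop(s), length Σ = 6.758884

segments=10 loops=1 length=6.759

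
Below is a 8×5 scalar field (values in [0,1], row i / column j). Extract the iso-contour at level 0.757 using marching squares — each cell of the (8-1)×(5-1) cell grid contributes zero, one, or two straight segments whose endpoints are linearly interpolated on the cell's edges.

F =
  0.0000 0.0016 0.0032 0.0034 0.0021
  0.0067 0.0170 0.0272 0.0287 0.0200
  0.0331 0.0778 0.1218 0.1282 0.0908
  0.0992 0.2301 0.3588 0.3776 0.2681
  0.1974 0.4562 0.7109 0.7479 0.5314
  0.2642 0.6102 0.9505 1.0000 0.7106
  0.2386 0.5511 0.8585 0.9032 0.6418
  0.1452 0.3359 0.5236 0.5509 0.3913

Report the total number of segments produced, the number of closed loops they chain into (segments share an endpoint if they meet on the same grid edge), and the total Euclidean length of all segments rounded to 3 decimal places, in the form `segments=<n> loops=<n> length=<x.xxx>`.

cell (4,1): code 0100 → (4.192,2.000)–(5.000,1.431)
cell (4,2): code 1100 → (4.036,3.000)–(4.192,2.000)
cell (4,3): code 1000 → (5.000,3.840)–(4.036,3.000)
cell (5,1): code 0110 → (5.000,1.431)–(6.000,1.670)
cell (5,3): code 1001 → (6.000,3.559)–(5.000,3.840)
cell (6,1): code 0010 → (6.000,1.670)–(6.303,2.000)
cell (6,2): code 0011 → (6.303,2.000)–(6.415,3.000)
cell (6,3): code 0001 → (6.415,3.000)–(6.000,3.559)
total: 8 segments, chained into 1 closed loop(s), length Σ = 7.495642

segments=8 loops=1 length=7.496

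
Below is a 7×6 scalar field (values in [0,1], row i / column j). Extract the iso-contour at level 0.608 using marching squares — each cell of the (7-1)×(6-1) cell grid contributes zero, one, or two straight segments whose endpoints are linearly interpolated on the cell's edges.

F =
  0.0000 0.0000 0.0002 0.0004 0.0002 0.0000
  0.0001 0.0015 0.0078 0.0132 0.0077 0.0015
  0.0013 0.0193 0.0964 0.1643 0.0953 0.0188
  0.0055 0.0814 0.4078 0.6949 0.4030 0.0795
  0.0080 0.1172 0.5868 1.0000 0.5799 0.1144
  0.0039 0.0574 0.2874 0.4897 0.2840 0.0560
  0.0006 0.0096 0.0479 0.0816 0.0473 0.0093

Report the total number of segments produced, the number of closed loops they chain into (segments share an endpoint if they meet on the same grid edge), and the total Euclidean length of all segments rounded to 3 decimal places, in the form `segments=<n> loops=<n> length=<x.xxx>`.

segments=6 loops=1 length=5.489

cell (2,2): code 0100 → (2.836,3.000)–(3.000,2.697)
cell (2,3): code 1000 → (3.000,3.298)–(2.836,3.000)
cell (3,2): code 0110 → (3.000,2.697)–(4.000,2.051)
cell (3,3): code 1001 → (4.000,3.933)–(3.000,3.298)
cell (4,2): code 0010 → (4.000,2.051)–(4.768,3.000)
cell (4,3): code 0001 → (4.768,3.000)–(4.000,3.933)
total: 6 segments, chained into 1 closed loop(s), length Σ = 5.488577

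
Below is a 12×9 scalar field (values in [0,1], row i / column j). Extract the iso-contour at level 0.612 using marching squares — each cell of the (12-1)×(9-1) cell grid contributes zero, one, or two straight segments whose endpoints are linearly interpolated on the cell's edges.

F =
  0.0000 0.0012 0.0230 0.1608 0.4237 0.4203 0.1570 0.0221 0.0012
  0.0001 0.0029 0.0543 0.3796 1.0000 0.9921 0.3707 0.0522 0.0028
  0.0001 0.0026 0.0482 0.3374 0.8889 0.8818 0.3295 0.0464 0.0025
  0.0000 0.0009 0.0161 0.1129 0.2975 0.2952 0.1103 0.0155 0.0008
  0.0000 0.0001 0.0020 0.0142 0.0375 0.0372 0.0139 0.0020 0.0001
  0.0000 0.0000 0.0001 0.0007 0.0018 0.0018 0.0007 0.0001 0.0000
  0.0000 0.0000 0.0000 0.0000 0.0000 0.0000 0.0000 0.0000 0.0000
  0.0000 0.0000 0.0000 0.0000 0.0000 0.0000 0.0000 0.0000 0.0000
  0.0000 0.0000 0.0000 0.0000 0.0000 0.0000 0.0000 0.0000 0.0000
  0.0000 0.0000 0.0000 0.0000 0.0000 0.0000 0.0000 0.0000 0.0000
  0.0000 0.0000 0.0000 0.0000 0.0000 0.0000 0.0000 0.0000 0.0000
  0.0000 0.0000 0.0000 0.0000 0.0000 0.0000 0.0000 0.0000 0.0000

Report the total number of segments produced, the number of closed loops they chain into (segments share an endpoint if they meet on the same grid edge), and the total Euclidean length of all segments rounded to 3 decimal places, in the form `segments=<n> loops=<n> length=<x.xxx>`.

segments=8 loops=1 length=7.195

cell (0,3): code 0100 → (0.327,4.000)–(1.000,3.375)
cell (0,4): code 1100 → (0.335,5.000)–(0.327,4.000)
cell (0,5): code 1000 → (1.000,5.612)–(0.335,5.000)
cell (1,3): code 0110 → (1.000,3.375)–(2.000,3.498)
cell (1,5): code 1001 → (2.000,5.489)–(1.000,5.612)
cell (2,3): code 0010 → (2.000,3.498)–(2.468,4.000)
cell (2,4): code 0011 → (2.468,4.000)–(2.460,5.000)
cell (2,5): code 0001 → (2.460,5.000)–(2.000,5.489)
total: 8 segments, chained into 1 closed loop(s), length Σ = 7.194944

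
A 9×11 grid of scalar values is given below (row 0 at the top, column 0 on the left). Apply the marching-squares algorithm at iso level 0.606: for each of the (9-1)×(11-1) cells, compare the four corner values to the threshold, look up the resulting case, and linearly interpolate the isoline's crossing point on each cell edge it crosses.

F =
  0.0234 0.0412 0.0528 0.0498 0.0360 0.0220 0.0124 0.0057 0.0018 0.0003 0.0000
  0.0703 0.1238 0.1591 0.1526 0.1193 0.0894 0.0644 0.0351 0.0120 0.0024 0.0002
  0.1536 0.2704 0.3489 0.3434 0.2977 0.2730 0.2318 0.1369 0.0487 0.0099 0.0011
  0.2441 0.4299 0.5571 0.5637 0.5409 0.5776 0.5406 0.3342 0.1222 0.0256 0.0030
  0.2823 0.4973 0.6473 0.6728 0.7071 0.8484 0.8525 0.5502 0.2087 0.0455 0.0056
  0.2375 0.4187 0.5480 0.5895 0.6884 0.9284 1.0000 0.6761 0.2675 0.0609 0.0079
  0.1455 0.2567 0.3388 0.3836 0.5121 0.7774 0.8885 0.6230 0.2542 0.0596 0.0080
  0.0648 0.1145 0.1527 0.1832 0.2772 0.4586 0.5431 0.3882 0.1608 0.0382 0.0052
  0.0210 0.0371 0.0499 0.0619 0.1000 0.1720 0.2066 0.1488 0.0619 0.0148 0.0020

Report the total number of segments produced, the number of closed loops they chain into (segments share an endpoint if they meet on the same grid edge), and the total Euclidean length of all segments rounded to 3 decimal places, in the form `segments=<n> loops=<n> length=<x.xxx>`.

segments=18 loops=1 length=14.435

cell (3,1): code 0100 → (3.542,2.000)–(4.000,1.725)
cell (3,2): code 1100 → (3.388,3.000)–(3.542,2.000)
cell (3,3): code 1100 → (3.392,4.000)–(3.388,3.000)
cell (3,4): code 1100 → (3.105,5.000)–(3.392,4.000)
cell (3,5): code 1100 → (3.210,6.000)–(3.105,5.000)
cell (3,6): code 1000 → (4.000,6.815)–(3.210,6.000)
cell (4,1): code 0010 → (4.000,1.725)–(4.416,2.000)
cell (4,2): code 0011 → (4.416,2.000)–(4.802,3.000)
cell (4,3): code 0111 → (4.802,3.000)–(5.000,3.167)
cell (4,6): code 1101 → (4.443,7.000)–(4.000,6.815)
cell (4,7): code 1000 → (5.000,7.172)–(4.443,7.000)
cell (5,3): code 0010 → (5.000,3.167)–(5.467,4.000)
cell (5,4): code 0111 → (5.467,4.000)–(6.000,4.354)
cell (5,7): code 1001 → (6.000,7.046)–(5.000,7.172)
cell (6,4): code 0010 → (6.000,4.354)–(6.538,5.000)
cell (6,5): code 0011 → (6.538,5.000)–(6.818,6.000)
cell (6,6): code 0011 → (6.818,6.000)–(6.072,7.000)
cell (6,7): code 0001 → (6.072,7.000)–(6.000,7.046)
total: 18 segments, chained into 1 closed loop(s), length Σ = 14.434721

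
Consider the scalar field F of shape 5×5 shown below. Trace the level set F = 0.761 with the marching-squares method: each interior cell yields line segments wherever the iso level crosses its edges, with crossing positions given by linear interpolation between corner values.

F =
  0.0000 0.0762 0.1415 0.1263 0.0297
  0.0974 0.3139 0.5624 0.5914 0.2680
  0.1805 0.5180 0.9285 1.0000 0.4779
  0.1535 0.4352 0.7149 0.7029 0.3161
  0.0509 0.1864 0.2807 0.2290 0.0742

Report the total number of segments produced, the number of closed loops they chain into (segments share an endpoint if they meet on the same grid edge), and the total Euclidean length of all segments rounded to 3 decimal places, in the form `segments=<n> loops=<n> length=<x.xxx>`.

segments=6 loops=1 length=5.174

cell (1,1): code 0100 → (1.542,2.000)–(2.000,1.592)
cell (1,2): code 1100 → (1.415,3.000)–(1.542,2.000)
cell (1,3): code 1000 → (2.000,3.458)–(1.415,3.000)
cell (2,1): code 0010 → (2.000,1.592)–(2.784,2.000)
cell (2,2): code 0011 → (2.784,2.000)–(2.804,3.000)
cell (2,3): code 0001 → (2.804,3.000)–(2.000,3.458)
total: 6 segments, chained into 1 closed loop(s), length Σ = 5.173643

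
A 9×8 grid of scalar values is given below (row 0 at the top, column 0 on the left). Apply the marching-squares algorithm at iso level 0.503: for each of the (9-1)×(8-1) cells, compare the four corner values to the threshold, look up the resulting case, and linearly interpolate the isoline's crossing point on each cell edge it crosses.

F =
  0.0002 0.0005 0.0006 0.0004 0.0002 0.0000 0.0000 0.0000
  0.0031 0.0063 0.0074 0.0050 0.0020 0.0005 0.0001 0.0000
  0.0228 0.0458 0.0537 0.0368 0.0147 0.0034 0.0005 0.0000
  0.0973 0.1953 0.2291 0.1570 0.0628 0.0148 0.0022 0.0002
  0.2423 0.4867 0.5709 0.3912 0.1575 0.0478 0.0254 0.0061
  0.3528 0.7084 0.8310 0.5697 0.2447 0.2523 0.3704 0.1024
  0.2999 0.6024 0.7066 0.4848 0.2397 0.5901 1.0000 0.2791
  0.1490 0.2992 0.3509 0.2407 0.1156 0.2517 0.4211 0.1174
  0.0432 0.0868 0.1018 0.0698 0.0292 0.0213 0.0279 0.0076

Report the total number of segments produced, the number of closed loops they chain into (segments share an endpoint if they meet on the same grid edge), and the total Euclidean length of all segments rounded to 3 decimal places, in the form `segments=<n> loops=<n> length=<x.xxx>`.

cell (3,1): code 0100 → (3.801,2.000)–(4.000,1.194)
cell (3,2): code 1000 → (4.000,2.378)–(3.801,2.000)
cell (4,0): code 0100 → (4.074,1.000)–(5.000,0.422)
cell (4,1): code 1110 → (4.000,1.194)–(4.074,1.000)
cell (4,2): code 1101 → (4.626,3.000)–(4.000,2.378)
cell (4,3): code 1000 → (5.000,3.205)–(4.626,3.000)
cell (5,0): code 0110 → (5.000,0.422)–(6.000,0.671)
cell (5,2): code 1011 → (6.000,2.918)–(5.786,3.000)
cell (5,3): code 0001 → (5.786,3.000)–(5.000,3.205)
cell (5,4): code 0100 → (5.742,5.000)–(6.000,4.751)
cell (5,5): code 1100 → (5.211,6.000)–(5.742,5.000)
cell (5,6): code 1000 → (6.000,6.689)–(5.211,6.000)
cell (6,0): code 0010 → (6.000,0.671)–(6.328,1.000)
cell (6,1): code 0011 → (6.328,1.000)–(6.572,2.000)
cell (6,2): code 0001 → (6.572,2.000)–(6.000,2.918)
cell (6,4): code 0010 → (6.000,4.751)–(6.257,5.000)
cell (6,5): code 0011 → (6.257,5.000)–(6.859,6.000)
cell (6,6): code 0001 → (6.859,6.000)–(6.000,6.689)
total: 18 segments, chained into 2 closed loop(s), length Σ = 13.677277

segments=18 loops=2 length=13.677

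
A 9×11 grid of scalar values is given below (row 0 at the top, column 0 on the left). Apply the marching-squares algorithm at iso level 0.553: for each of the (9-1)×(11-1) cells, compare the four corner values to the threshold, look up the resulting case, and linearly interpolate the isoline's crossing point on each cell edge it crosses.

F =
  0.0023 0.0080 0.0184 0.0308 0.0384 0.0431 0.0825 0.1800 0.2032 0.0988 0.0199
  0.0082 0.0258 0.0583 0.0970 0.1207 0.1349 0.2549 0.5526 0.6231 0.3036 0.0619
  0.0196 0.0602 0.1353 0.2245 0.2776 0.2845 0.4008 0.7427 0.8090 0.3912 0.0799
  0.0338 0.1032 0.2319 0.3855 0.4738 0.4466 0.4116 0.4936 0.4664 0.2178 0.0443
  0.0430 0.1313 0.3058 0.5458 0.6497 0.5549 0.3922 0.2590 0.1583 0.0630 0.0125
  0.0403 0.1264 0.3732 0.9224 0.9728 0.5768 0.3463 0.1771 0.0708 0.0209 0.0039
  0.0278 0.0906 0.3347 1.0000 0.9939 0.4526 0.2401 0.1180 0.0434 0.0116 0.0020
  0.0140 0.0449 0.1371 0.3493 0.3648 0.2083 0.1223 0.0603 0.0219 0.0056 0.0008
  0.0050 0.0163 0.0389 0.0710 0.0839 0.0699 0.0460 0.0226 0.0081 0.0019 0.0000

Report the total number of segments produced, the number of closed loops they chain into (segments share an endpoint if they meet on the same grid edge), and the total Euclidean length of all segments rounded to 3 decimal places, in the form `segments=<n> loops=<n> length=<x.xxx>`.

cell (0,7): code 0100 → (0.833,8.000)–(1.000,7.006)
cell (0,8): code 1000 → (1.000,8.219)–(0.833,8.000)
cell (1,6): code 0100 → (1.002,7.000)–(2.000,6.445)
cell (1,7): code 1110 → (1.000,7.006)–(1.002,7.000)
cell (1,8): code 1001 → (2.000,8.613)–(1.000,8.219)
cell (2,6): code 0010 → (2.000,6.445)–(2.762,7.000)
cell (2,7): code 0011 → (2.762,7.000)–(2.747,8.000)
cell (2,8): code 0001 → (2.747,8.000)–(2.000,8.613)
cell (3,3): code 0100 → (3.450,4.000)–(4.000,3.069)
cell (3,4): code 1100 → (3.982,5.000)–(3.450,4.000)
cell (3,5): code 1000 → (4.000,5.012)–(3.982,5.000)
cell (4,2): code 0100 → (4.019,3.000)–(5.000,2.327)
cell (4,3): code 1110 → (4.000,3.069)–(4.019,3.000)
cell (4,5): code 1001 → (5.000,5.103)–(4.000,5.012)
cell (5,2): code 0110 → (5.000,2.327)–(6.000,2.328)
cell (5,4): code 1011 → (6.000,4.815)–(5.192,5.000)
cell (5,5): code 0001 → (5.192,5.000)–(5.000,5.103)
cell (6,2): code 0010 → (6.000,2.328)–(6.687,3.000)
cell (6,3): code 0011 → (6.687,3.000)–(6.701,4.000)
cell (6,4): code 0001 → (6.701,4.000)–(6.000,4.815)
total: 20 segments, chained into 2 closed loop(s), length Σ = 15.997806

segments=20 loops=2 length=15.998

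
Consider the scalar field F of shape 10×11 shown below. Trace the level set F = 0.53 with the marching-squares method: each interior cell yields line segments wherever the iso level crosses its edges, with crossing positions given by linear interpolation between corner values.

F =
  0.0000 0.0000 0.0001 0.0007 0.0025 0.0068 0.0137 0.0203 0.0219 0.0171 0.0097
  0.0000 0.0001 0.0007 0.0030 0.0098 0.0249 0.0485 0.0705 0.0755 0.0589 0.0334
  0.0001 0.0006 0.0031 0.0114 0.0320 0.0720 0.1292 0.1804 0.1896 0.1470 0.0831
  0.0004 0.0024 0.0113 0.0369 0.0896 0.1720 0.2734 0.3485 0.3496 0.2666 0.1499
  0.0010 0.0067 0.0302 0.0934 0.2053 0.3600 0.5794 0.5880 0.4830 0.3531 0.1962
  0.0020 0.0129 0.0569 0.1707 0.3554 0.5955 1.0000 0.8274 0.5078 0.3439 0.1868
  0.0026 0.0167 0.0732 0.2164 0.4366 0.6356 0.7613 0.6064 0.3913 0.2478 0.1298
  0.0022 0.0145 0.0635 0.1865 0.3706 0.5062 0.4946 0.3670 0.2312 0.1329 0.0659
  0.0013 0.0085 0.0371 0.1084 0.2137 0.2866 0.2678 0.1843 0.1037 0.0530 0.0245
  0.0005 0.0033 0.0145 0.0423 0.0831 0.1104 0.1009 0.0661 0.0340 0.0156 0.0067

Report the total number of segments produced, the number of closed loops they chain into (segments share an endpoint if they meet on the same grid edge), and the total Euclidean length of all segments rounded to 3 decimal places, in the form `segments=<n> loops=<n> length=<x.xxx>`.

segments=12 loops=1 length=10.180

cell (3,5): code 0100 → (3.839,6.000)–(4.000,5.775)
cell (3,6): code 1100 → (3.758,7.000)–(3.839,6.000)
cell (3,7): code 1000 → (4.000,7.552)–(3.758,7.000)
cell (4,4): code 0100 → (4.722,5.000)–(5.000,4.727)
cell (4,5): code 1110 → (4.000,5.775)–(4.722,5.000)
cell (4,7): code 1001 → (5.000,7.931)–(4.000,7.552)
cell (5,4): code 0110 → (5.000,4.727)–(6.000,4.469)
cell (5,7): code 1001 → (6.000,7.355)–(5.000,7.931)
cell (6,4): code 0010 → (6.000,4.469)–(6.816,5.000)
cell (6,5): code 0011 → (6.816,5.000)–(6.867,6.000)
cell (6,6): code 0011 → (6.867,6.000)–(6.319,7.000)
cell (6,7): code 0001 → (6.319,7.000)–(6.000,7.355)
total: 12 segments, chained into 1 closed loop(s), length Σ = 10.180161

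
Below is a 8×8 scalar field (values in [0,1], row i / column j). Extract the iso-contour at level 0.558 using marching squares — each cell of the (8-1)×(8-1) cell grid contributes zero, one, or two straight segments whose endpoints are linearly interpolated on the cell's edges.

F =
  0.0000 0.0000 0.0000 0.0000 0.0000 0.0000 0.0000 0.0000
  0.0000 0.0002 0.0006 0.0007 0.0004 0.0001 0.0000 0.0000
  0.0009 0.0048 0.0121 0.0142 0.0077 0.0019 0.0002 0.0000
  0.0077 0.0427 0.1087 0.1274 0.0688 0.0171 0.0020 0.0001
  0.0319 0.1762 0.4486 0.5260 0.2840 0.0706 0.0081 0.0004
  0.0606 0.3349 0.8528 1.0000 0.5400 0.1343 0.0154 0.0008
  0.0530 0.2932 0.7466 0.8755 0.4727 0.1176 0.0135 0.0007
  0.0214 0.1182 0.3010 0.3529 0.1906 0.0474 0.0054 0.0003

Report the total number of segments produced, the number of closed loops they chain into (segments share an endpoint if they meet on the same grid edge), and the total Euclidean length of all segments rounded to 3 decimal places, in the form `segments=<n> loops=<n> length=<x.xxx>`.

segments=8 loops=1 length=7.917

cell (4,1): code 0100 → (4.271,2.000)–(5.000,1.431)
cell (4,2): code 1100 → (4.068,3.000)–(4.271,2.000)
cell (4,3): code 1000 → (5.000,3.961)–(4.068,3.000)
cell (5,1): code 0110 → (5.000,1.431)–(6.000,1.584)
cell (5,3): code 1001 → (6.000,3.788)–(5.000,3.961)
cell (6,1): code 0010 → (6.000,1.584)–(6.423,2.000)
cell (6,2): code 0011 → (6.423,2.000)–(6.608,3.000)
cell (6,3): code 0001 → (6.608,3.000)–(6.000,3.788)
total: 8 segments, chained into 1 closed loop(s), length Σ = 7.916502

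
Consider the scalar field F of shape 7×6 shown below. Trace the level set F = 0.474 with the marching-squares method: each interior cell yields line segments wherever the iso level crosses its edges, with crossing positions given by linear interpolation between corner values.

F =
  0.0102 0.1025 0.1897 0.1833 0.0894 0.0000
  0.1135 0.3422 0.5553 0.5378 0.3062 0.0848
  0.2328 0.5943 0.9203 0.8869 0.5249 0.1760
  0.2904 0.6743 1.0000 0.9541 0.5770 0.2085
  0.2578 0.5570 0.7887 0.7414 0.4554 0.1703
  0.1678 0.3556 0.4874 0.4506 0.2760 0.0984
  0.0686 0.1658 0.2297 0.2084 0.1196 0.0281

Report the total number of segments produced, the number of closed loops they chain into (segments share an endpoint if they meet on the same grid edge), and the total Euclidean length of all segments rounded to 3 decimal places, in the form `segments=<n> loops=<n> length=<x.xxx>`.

cell (0,1): code 0100 → (0.778,2.000)–(1.000,1.618)
cell (0,2): code 1100 → (0.820,3.000)–(0.778,2.000)
cell (0,3): code 1000 → (1.000,3.275)–(0.820,3.000)
cell (1,0): code 0100 → (1.523,1.000)–(2.000,0.667)
cell (1,1): code 1110 → (1.000,1.618)–(1.523,1.000)
cell (1,3): code 1101 → (1.767,4.000)–(1.000,3.275)
cell (1,4): code 1000 → (2.000,4.146)–(1.767,4.000)
cell (2,0): code 0110 → (2.000,0.667)–(3.000,0.478)
cell (2,4): code 1001 → (3.000,4.280)–(2.000,4.146)
cell (3,0): code 0110 → (3.000,0.478)–(4.000,0.723)
cell (3,3): code 1011 → (4.000,3.935)–(3.847,4.000)
cell (3,4): code 0001 → (3.847,4.000)–(3.000,4.280)
cell (4,0): code 0010 → (4.000,0.723)–(4.412,1.000)
cell (4,1): code 0111 → (4.412,1.000)–(5.000,1.898)
cell (4,2): code 1011 → (5.000,2.364)–(4.920,3.000)
cell (4,3): code 0001 → (4.920,3.000)–(4.000,3.935)
cell (5,1): code 0010 → (5.000,1.898)–(5.052,2.000)
cell (5,2): code 0001 → (5.052,2.000)–(5.000,2.364)
total: 18 segments, chained into 1 closed loop(s), length Σ = 12.612022

segments=18 loops=1 length=12.612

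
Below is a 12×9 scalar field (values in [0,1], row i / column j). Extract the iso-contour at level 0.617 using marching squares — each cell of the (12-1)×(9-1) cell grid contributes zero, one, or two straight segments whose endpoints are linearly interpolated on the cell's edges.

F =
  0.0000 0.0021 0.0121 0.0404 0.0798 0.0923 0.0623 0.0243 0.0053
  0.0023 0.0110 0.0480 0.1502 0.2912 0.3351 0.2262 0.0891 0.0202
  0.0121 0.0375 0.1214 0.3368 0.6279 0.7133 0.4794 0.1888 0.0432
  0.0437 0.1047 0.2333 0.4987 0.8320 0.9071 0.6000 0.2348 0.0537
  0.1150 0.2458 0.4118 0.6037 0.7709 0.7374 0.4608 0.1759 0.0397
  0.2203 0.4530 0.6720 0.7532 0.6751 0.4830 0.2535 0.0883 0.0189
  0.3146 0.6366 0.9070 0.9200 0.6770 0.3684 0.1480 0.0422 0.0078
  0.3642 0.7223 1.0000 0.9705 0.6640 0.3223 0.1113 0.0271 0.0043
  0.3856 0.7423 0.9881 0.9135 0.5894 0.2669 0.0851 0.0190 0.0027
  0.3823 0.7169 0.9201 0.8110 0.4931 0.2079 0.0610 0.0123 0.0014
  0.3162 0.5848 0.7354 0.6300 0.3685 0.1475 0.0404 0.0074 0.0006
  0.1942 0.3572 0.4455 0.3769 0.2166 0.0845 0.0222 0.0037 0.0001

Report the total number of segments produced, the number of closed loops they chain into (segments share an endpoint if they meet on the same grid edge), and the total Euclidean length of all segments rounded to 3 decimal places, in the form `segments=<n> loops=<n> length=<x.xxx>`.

segments=28 loops=1 length=21.904

cell (1,3): code 0100 → (1.968,4.000)–(2.000,3.963)
cell (1,4): code 1100 → (1.745,5.000)–(1.968,4.000)
cell (1,5): code 1000 → (2.000,5.412)–(1.745,5.000)
cell (2,3): code 0110 → (2.000,3.963)–(3.000,3.355)
cell (2,5): code 1001 → (3.000,5.945)–(2.000,5.412)
cell (3,3): code 0110 → (3.000,3.355)–(4.000,3.080)
cell (3,5): code 1001 → (4.000,5.435)–(3.000,5.945)
cell (4,1): code 0100 → (4.789,2.000)–(5.000,1.749)
cell (4,2): code 1100 → (4.089,3.000)–(4.789,2.000)
cell (4,3): code 1110 → (4.000,3.080)–(4.089,3.000)
cell (4,4): code 1011 → (5.000,4.302)–(4.473,5.000)
cell (4,5): code 0001 → (4.473,5.000)–(4.000,5.435)
cell (5,0): code 0100 → (5.893,1.000)–(6.000,0.939)
cell (5,1): code 1110 → (5.000,1.749)–(5.893,1.000)
cell (5,4): code 1001 → (6.000,4.194)–(5.000,4.302)
cell (6,0): code 0110 → (6.000,0.939)–(7.000,0.706)
cell (6,4): code 1001 → (7.000,4.138)–(6.000,4.194)
cell (7,0): code 0110 → (7.000,0.706)–(8.000,0.649)
cell (7,3): code 1011 → (8.000,3.915)–(7.630,4.000)
cell (7,4): code 0001 → (7.630,4.000)–(7.000,4.138)
cell (8,0): code 0110 → (8.000,0.649)–(9.000,0.701)
cell (8,3): code 1001 → (9.000,3.610)–(8.000,3.915)
cell (9,0): code 0010 → (9.000,0.701)–(9.756,1.000)
cell (9,1): code 0111 → (9.756,1.000)–(10.000,1.214)
cell (9,3): code 1001 → (10.000,3.050)–(9.000,3.610)
cell (10,1): code 0010 → (10.000,1.214)–(10.408,2.000)
cell (10,2): code 0011 → (10.408,2.000)–(10.051,3.000)
cell (10,3): code 0001 → (10.051,3.000)–(10.000,3.050)
total: 28 segments, chained into 1 closed loop(s), length Σ = 21.904491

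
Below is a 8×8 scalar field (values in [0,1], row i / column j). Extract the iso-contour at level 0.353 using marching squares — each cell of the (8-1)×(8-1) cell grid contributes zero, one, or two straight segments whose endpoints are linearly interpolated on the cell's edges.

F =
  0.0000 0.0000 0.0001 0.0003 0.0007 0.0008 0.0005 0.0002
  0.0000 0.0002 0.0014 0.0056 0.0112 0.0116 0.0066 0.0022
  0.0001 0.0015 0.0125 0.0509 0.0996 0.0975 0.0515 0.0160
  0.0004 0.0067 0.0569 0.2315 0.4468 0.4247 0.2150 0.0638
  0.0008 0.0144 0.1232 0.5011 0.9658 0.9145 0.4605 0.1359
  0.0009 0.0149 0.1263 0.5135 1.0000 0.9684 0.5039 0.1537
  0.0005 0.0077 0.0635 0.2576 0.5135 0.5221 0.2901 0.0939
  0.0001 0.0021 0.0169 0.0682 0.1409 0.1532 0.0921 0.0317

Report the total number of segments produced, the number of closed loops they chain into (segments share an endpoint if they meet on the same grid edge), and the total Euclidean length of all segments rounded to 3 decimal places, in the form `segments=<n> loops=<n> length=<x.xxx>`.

cell (2,3): code 0100 → (2.730,4.000)–(3.000,3.564)
cell (2,4): code 1100 → (2.781,5.000)–(2.730,4.000)
cell (2,5): code 1000 → (3.000,5.342)–(2.781,5.000)
cell (3,2): code 0100 → (3.451,3.000)–(4.000,2.608)
cell (3,3): code 1110 → (3.000,3.564)–(3.451,3.000)
cell (3,5): code 1101 → (3.562,6.000)–(3.000,5.342)
cell (3,6): code 1000 → (4.000,6.331)–(3.562,6.000)
cell (4,2): code 0110 → (4.000,2.608)–(5.000,2.585)
cell (4,6): code 1001 → (5.000,6.431)–(4.000,6.331)
cell (5,2): code 0010 → (5.000,2.585)–(5.627,3.000)
cell (5,3): code 0111 → (5.627,3.000)–(6.000,3.373)
cell (5,5): code 1011 → (6.000,5.729)–(5.706,6.000)
cell (5,6): code 0001 → (5.706,6.000)–(5.000,6.431)
cell (6,3): code 0010 → (6.000,3.373)–(6.431,4.000)
cell (6,4): code 0011 → (6.431,4.000)–(6.458,5.000)
cell (6,5): code 0001 → (6.458,5.000)–(6.000,5.729)
total: 16 segments, chained into 1 closed loop(s), length Σ = 11.865078

segments=16 loops=1 length=11.865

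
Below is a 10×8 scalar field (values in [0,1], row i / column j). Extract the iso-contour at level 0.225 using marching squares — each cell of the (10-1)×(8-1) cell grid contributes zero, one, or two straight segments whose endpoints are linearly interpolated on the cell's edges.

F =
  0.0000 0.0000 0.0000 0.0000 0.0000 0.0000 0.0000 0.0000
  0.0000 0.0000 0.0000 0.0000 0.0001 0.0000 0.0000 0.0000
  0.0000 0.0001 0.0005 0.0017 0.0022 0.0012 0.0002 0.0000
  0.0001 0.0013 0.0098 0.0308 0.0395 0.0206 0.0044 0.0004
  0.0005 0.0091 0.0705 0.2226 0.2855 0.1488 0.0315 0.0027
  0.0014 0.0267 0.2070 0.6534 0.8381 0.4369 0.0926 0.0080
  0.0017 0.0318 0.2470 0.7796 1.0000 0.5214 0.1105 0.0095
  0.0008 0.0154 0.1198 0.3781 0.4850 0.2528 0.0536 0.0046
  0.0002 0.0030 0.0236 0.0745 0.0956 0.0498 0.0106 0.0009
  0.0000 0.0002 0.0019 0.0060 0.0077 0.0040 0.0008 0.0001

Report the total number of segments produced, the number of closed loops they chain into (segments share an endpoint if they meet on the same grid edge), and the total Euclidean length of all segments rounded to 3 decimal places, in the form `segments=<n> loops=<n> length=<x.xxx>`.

segments=16 loops=1 length=11.911

cell (3,3): code 0100 → (3.754,4.000)–(4.000,3.038)
cell (3,4): code 1000 → (4.000,4.443)–(3.754,4.000)
cell (4,2): code 0100 → (4.006,3.000)–(5.000,2.040)
cell (4,3): code 1110 → (4.000,3.038)–(4.006,3.000)
cell (4,4): code 1101 → (4.264,5.000)–(4.000,4.443)
cell (4,5): code 1000 → (5.000,5.615)–(4.264,5.000)
cell (5,1): code 0100 → (5.450,2.000)–(6.000,1.898)
cell (5,2): code 1110 → (5.000,2.040)–(5.450,2.000)
cell (5,5): code 1001 → (6.000,5.721)–(5.000,5.615)
cell (6,1): code 0010 → (6.000,1.898)–(6.173,2.000)
cell (6,2): code 0111 → (6.173,2.000)–(7.000,2.407)
cell (6,5): code 1001 → (7.000,5.140)–(6.000,5.721)
cell (7,2): code 0010 → (7.000,2.407)–(7.504,3.000)
cell (7,3): code 0011 → (7.504,3.000)–(7.668,4.000)
cell (7,4): code 0011 → (7.668,4.000)–(7.137,5.000)
cell (7,5): code 0001 → (7.137,5.000)–(7.000,5.140)
total: 16 segments, chained into 1 closed loop(s), length Σ = 11.911336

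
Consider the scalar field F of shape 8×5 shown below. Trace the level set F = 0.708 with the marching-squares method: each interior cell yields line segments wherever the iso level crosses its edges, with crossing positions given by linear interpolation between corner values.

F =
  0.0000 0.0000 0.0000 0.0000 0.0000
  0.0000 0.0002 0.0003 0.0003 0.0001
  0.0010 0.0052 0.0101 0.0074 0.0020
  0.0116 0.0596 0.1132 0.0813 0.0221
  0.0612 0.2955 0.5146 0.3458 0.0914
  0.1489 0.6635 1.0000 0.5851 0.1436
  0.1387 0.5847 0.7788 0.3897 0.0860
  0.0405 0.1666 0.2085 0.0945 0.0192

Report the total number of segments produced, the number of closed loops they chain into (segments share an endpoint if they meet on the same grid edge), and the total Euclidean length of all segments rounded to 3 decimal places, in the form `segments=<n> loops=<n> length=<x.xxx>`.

segments=6 loops=1 length=4.835

cell (4,1): code 0100 → (4.398,2.000)–(5.000,1.132)
cell (4,2): code 1000 → (5.000,2.704)–(4.398,2.000)
cell (5,1): code 0110 → (5.000,1.132)–(6.000,1.635)
cell (5,2): code 1001 → (6.000,2.182)–(5.000,2.704)
cell (6,1): code 0010 → (6.000,1.635)–(6.124,2.000)
cell (6,2): code 0001 → (6.124,2.000)–(6.000,2.182)
total: 6 segments, chained into 1 closed loop(s), length Σ = 4.834650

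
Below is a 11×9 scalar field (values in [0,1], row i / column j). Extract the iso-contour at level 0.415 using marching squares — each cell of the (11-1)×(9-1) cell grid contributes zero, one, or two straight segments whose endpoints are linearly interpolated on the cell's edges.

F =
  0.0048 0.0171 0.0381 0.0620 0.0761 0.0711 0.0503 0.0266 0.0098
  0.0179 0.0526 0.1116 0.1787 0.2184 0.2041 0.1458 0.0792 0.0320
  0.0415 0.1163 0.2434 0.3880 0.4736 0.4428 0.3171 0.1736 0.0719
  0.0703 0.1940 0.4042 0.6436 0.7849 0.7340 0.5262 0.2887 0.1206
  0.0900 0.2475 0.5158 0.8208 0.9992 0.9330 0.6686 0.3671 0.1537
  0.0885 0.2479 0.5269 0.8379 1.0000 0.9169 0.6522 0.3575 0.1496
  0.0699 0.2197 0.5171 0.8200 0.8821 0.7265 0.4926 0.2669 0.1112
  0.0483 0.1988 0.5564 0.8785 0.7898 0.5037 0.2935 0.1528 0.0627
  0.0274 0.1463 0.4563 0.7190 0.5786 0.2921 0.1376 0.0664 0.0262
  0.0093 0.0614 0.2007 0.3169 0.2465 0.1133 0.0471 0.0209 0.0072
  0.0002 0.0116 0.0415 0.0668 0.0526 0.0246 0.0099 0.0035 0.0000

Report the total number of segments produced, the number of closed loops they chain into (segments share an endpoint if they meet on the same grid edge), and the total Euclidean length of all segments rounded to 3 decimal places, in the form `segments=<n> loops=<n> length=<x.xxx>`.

cell (1,3): code 0100 → (1.770,4.000)–(2.000,3.315)
cell (1,4): code 1100 → (1.884,5.000)–(1.770,4.000)
cell (1,5): code 1000 → (2.000,5.221)–(1.884,5.000)
cell (2,2): code 0100 → (2.106,3.000)–(3.000,2.045)
cell (2,3): code 1110 → (2.000,3.315)–(2.106,3.000)
cell (2,5): code 1101 → (2.468,6.000)–(2.000,5.221)
cell (2,6): code 1000 → (3.000,6.468)–(2.468,6.000)
cell (3,1): code 0100 → (3.097,2.000)–(4.000,1.624)
cell (3,2): code 1110 → (3.000,2.045)–(3.097,2.000)
cell (3,6): code 1001 → (4.000,6.841)–(3.000,6.468)
cell (4,1): code 0110 → (4.000,1.624)–(5.000,1.599)
cell (4,6): code 1001 → (5.000,6.805)–(4.000,6.841)
cell (5,1): code 0110 → (5.000,1.599)–(6.000,1.657)
cell (5,6): code 1001 → (6.000,6.344)–(5.000,6.805)
cell (6,1): code 0110 → (6.000,1.657)–(7.000,1.605)
cell (6,5): code 1011 → (7.000,5.422)–(6.390,6.000)
cell (6,6): code 0001 → (6.390,6.000)–(6.000,6.344)
cell (7,1): code 0110 → (7.000,1.605)–(8.000,1.867)
cell (7,4): code 1011 → (8.000,4.571)–(7.419,5.000)
cell (7,5): code 0001 → (7.419,5.000)–(7.000,5.422)
cell (8,1): code 0010 → (8.000,1.867)–(8.162,2.000)
cell (8,2): code 0011 → (8.162,2.000)–(8.756,3.000)
cell (8,3): code 0011 → (8.756,3.000)–(8.493,4.000)
cell (8,4): code 0001 → (8.493,4.000)–(8.000,4.571)
total: 24 segments, chained into 1 closed loop(s), length Σ = 19.366056

segments=24 loops=1 length=19.366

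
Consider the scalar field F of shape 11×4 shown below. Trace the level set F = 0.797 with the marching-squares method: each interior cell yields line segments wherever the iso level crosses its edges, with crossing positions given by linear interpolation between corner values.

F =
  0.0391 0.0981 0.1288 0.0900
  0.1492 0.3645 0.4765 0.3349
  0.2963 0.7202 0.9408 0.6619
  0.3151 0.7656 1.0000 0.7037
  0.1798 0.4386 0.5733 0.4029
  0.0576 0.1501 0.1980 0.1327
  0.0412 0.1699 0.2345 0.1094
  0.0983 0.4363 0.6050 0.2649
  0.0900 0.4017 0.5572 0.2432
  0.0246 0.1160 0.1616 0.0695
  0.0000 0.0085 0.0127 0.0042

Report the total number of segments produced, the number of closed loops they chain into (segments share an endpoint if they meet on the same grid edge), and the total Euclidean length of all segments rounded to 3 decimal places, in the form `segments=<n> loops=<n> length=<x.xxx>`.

segments=6 loops=1 length=5.182

cell (1,1): code 0100 → (1.690,2.000)–(2.000,1.348)
cell (1,2): code 1000 → (2.000,2.516)–(1.690,2.000)
cell (2,1): code 0110 → (2.000,1.348)–(3.000,1.134)
cell (2,2): code 1001 → (3.000,2.685)–(2.000,2.516)
cell (3,1): code 0010 → (3.000,1.134)–(3.476,2.000)
cell (3,2): code 0001 → (3.476,2.000)–(3.000,2.685)
total: 6 segments, chained into 1 closed loop(s), length Σ = 5.182313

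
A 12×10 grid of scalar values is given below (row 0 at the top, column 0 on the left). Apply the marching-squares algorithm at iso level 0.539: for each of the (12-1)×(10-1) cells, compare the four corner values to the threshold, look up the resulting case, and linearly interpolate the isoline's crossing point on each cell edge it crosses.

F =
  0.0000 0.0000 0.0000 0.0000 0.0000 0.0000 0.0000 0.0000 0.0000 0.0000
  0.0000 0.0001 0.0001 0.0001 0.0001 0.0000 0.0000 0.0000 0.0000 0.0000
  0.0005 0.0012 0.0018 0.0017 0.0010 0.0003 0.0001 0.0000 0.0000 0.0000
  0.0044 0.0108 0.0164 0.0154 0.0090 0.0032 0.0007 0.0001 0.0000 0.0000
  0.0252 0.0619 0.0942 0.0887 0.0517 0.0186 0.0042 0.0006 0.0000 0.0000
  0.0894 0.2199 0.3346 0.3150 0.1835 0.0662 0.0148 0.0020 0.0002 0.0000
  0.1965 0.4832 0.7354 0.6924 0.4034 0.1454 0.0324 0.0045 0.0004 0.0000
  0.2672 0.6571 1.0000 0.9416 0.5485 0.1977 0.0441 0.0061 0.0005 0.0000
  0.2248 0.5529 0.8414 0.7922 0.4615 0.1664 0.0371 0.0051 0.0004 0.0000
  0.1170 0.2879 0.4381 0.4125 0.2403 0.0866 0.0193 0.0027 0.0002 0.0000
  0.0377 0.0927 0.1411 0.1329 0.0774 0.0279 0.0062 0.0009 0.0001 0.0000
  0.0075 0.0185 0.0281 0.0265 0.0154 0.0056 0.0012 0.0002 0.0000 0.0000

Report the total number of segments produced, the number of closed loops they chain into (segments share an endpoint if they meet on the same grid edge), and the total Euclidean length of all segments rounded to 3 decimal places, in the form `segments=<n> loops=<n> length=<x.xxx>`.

cell (5,1): code 0100 → (5.510,2.000)–(6.000,1.221)
cell (5,2): code 1100 → (5.594,3.000)–(5.510,2.000)
cell (5,3): code 1000 → (6.000,3.531)–(5.594,3.000)
cell (6,0): code 0100 → (6.321,1.000)–(7.000,0.697)
cell (6,1): code 1110 → (6.000,1.221)–(6.321,1.000)
cell (6,3): code 1101 → (6.935,4.000)–(6.000,3.531)
cell (6,4): code 1000 → (7.000,4.027)–(6.935,4.000)
cell (7,0): code 0110 → (7.000,0.697)–(8.000,0.958)
cell (7,3): code 1011 → (8.000,3.766)–(7.109,4.000)
cell (7,4): code 0001 → (7.109,4.000)–(7.000,4.027)
cell (8,0): code 0010 → (8.000,0.958)–(8.052,1.000)
cell (8,1): code 0011 → (8.052,1.000)–(8.750,2.000)
cell (8,2): code 0011 → (8.750,2.000)–(8.667,3.000)
cell (8,3): code 0001 → (8.667,3.000)–(8.000,3.766)
total: 14 segments, chained into 1 closed loop(s), length Σ = 10.214388

segments=14 loops=1 length=10.214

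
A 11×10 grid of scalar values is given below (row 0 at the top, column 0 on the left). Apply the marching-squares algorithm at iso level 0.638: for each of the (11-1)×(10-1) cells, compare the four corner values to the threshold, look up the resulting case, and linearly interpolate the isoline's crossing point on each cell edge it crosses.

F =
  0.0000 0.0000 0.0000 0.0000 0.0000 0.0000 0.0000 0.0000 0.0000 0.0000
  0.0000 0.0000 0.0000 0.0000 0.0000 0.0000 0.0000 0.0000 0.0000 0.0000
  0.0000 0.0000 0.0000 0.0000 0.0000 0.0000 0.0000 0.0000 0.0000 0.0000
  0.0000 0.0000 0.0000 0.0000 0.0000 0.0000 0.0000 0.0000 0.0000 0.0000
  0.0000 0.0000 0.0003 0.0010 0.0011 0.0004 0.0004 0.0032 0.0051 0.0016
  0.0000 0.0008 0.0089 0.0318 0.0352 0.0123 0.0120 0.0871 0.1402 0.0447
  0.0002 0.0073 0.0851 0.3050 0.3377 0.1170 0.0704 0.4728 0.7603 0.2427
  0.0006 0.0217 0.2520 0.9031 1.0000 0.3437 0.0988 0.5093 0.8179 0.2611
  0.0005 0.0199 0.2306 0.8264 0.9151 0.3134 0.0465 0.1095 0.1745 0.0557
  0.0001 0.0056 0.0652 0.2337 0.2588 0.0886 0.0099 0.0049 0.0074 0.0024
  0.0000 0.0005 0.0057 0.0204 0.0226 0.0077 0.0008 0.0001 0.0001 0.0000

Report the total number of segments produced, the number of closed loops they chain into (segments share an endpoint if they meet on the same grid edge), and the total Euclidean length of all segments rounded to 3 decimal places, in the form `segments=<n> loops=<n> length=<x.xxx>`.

cell (5,7): code 0100 → (5.803,8.000)–(6.000,7.575)
cell (5,8): code 1000 → (6.000,8.236)–(5.803,8.000)
cell (6,2): code 0100 → (6.557,3.000)–(7.000,2.593)
cell (6,3): code 1100 → (6.453,4.000)–(6.557,3.000)
cell (6,4): code 1000 → (7.000,4.552)–(6.453,4.000)
cell (6,7): code 0110 → (6.000,7.575)–(7.000,7.417)
cell (6,8): code 1001 → (7.000,8.323)–(6.000,8.236)
cell (7,2): code 0110 → (7.000,2.593)–(8.000,2.684)
cell (7,4): code 1001 → (8.000,4.461)–(7.000,4.552)
cell (7,7): code 0010 → (7.000,7.417)–(7.280,8.000)
cell (7,8): code 0001 → (7.280,8.000)–(7.000,8.323)
cell (8,2): code 0010 → (8.000,2.684)–(8.318,3.000)
cell (8,3): code 0011 → (8.318,3.000)–(8.422,4.000)
cell (8,4): code 0001 → (8.422,4.000)–(8.000,4.461)
total: 14 segments, chained into 2 closed loop(s), length Σ = 10.337140

segments=14 loops=2 length=10.337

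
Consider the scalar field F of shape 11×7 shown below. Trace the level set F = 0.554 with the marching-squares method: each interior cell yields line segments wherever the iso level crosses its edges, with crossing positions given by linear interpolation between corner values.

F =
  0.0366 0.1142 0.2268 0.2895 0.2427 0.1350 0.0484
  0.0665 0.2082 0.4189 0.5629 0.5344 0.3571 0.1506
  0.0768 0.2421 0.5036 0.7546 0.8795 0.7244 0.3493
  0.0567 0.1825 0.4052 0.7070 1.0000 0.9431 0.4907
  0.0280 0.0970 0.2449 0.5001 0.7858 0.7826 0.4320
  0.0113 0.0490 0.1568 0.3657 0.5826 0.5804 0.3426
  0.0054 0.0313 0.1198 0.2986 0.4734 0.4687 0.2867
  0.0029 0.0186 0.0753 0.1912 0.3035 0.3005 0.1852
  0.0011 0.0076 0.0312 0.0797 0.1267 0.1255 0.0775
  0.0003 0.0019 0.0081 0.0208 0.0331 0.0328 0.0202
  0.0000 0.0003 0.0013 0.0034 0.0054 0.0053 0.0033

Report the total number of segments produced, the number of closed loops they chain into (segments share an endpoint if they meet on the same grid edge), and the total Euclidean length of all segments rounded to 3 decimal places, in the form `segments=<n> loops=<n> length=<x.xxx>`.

segments=16 loops=1 length=12.336

cell (0,2): code 0100 → (0.967,3.000)–(1.000,2.938)
cell (0,3): code 1000 → (1.000,3.312)–(0.967,3.000)
cell (1,2): code 0110 → (1.000,2.938)–(2.000,2.201)
cell (1,3): code 1101 → (1.057,4.000)–(1.000,3.312)
cell (1,4): code 1100 → (1.536,5.000)–(1.057,4.000)
cell (1,5): code 1000 → (2.000,5.454)–(1.536,5.000)
cell (2,2): code 0110 → (2.000,2.201)–(3.000,2.493)
cell (2,5): code 1001 → (3.000,5.860)–(2.000,5.454)
cell (3,2): code 0010 → (3.000,2.493)–(3.739,3.000)
cell (3,3): code 0111 → (3.739,3.000)–(4.000,3.189)
cell (3,5): code 1001 → (4.000,5.652)–(3.000,5.860)
cell (4,3): code 0110 → (4.000,3.189)–(5.000,3.868)
cell (4,5): code 1001 → (5.000,5.111)–(4.000,5.652)
cell (5,3): code 0010 → (5.000,3.868)–(5.262,4.000)
cell (5,4): code 0011 → (5.262,4.000)–(5.236,5.000)
cell (5,5): code 0001 → (5.236,5.000)–(5.000,5.111)
total: 16 segments, chained into 1 closed loop(s), length Σ = 12.335909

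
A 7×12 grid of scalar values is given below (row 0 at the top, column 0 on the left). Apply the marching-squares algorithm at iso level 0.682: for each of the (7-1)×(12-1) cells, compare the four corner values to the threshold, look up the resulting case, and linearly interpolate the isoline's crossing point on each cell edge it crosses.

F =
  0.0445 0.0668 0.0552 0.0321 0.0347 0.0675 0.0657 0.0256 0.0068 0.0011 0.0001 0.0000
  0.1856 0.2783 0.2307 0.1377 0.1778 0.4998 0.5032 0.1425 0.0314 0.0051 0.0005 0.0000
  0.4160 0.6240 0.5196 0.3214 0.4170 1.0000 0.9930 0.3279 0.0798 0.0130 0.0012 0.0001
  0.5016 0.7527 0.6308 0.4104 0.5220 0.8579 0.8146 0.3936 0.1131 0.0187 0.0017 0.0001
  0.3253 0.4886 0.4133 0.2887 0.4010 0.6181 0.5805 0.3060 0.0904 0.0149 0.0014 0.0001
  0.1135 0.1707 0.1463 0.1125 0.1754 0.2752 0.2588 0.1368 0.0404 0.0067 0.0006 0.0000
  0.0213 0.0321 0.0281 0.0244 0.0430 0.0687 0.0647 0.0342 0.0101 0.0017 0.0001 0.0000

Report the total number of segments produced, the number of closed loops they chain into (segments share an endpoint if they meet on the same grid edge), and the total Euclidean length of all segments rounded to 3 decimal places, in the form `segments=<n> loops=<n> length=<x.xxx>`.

cell (1,4): code 0100 → (1.364,5.000)–(2.000,4.455)
cell (1,5): code 1100 → (1.365,6.000)–(1.364,5.000)
cell (1,6): code 1000 → (2.000,6.468)–(1.365,6.000)
cell (2,0): code 0100 → (2.451,1.000)–(3.000,0.718)
cell (2,1): code 1000 → (3.000,1.580)–(2.451,1.000)
cell (2,4): code 0110 → (2.000,4.455)–(3.000,4.476)
cell (2,6): code 1001 → (3.000,6.315)–(2.000,6.468)
cell (3,0): code 0010 → (3.000,0.718)–(3.268,1.000)
cell (3,1): code 0001 → (3.268,1.000)–(3.000,1.580)
cell (3,4): code 0010 → (3.000,4.476)–(3.734,5.000)
cell (3,5): code 0011 → (3.734,5.000)–(3.566,6.000)
cell (3,6): code 0001 → (3.566,6.000)–(3.000,6.315)
total: 12 segments, chained into 2 closed loop(s), length Σ = 9.644719

segments=12 loops=2 length=9.645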